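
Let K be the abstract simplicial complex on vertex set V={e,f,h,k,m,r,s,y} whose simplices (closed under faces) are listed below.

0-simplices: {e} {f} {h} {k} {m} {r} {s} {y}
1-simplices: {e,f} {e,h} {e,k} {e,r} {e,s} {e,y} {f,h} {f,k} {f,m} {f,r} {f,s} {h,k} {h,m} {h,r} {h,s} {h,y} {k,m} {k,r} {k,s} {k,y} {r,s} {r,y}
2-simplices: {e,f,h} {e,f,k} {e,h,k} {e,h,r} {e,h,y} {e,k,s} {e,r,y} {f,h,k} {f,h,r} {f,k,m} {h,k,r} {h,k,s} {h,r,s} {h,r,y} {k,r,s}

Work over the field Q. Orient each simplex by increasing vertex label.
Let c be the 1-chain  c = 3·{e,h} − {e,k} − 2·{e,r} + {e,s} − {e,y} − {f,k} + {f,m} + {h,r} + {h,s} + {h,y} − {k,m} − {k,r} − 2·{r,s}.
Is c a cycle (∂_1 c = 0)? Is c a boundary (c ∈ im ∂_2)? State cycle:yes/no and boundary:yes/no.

cycle:yes boundary:yes

n_0=8 n_1=22 n_2=15  [Q]
∂1: piv[ef,eh,ek,er,es,ey,fm] rk=7  ker:fh,fk,fr,fs,hk,hm,hr,hs,hy,km,kr,ks,ky,rs,ry
∂2: piv[efh,efk,ehk,ehr,ehy,eks,ery,fhr,fkm,hkr,hks,hrs] rk=12  ker:fhk,hry,krs
∂1c = 0
c vs im∂2: reduces to 0 ⇒ boundary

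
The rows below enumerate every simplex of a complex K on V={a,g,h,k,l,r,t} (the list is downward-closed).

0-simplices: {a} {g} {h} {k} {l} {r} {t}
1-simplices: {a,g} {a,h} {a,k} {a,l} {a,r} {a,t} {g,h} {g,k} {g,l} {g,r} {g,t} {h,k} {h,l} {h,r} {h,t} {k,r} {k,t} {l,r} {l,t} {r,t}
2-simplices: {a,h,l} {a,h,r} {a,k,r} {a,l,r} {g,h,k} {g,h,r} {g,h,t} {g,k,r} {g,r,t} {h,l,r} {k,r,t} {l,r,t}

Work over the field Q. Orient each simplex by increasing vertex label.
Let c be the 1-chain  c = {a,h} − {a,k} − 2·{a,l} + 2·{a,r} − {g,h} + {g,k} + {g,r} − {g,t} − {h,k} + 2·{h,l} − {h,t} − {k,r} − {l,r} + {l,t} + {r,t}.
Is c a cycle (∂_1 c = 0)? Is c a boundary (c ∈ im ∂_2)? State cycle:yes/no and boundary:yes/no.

cycle:yes boundary:yes

n_0=7 n_1=20 n_2=12  [Q]
∂1: piv[ag,ah,ak,al,ar,at] rk=6  ker:gh,gk,gl,gr,gt,hk,hl,hr,ht,kr,kt,lr,lt,rt
∂2: piv[ahl,ahr,akr,alr,ghk,ghr,ght,gkr,grt,krt,lrt] rk=11  ker:hlr
∂1c = 0
c vs im∂2: reduces to 0 ⇒ boundary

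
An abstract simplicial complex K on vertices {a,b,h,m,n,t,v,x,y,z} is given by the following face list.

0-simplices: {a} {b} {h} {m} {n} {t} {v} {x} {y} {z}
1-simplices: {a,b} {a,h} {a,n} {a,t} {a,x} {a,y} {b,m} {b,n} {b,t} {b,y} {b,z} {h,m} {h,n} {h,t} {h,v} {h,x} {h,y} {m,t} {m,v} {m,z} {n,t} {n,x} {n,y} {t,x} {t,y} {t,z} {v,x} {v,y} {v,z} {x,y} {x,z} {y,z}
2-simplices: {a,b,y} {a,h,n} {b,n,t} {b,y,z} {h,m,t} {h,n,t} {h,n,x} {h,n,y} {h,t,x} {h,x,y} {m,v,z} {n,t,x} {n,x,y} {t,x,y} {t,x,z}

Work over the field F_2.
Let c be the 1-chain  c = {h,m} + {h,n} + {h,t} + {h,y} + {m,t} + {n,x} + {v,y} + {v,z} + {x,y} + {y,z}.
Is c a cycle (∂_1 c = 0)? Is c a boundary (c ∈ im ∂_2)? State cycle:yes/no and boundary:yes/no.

cycle:yes boundary:no

n_0=10 n_1=32 n_2=15  [Z2]
∂1: piv[ab,ah,an,at,ax,ay,bm,bz,hv] rk=9  ker:bn,bt,by,hm,hn,ht,hx,hy,mt,mv,mz,nt,nx,ny,tx,ty,tz,vx,vy,vz,xy,xz,yz
∂2: piv[aby,ahn,bnt,byz,hmt,hnt,hnx,hny,htx,hxy,mvz,txy,txz] rk=13  ker:ntx,nxy
∂1c = 0
c vs im∂2: residual ≠ 0 ⇒ not boundary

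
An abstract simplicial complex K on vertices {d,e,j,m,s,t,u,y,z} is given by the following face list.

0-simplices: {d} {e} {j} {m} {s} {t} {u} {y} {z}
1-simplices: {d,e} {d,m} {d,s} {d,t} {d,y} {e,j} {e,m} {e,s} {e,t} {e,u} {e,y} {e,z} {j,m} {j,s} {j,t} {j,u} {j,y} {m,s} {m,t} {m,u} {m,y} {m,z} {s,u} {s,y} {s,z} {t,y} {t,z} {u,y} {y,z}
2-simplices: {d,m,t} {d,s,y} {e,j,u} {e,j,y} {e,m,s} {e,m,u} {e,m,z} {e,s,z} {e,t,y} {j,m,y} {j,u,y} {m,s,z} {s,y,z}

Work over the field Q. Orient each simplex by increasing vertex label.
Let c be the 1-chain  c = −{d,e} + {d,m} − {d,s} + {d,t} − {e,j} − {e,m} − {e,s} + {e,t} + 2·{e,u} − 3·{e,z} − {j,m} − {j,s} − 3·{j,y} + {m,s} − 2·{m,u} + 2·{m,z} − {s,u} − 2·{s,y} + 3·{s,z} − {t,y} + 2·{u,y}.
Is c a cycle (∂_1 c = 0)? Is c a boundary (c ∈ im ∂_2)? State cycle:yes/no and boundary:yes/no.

cycle:no boundary:no

n_0=9 n_1=29 n_2=13  [Q]
∂1: piv[de,dm,ds,dt,dy,ej,eu,ez] rk=8  ker:em,es,et,ey,jm,js,jt,ju,jy,ms,mt,mu,my,mz,su,sy,sz,ty,tz,uy,yz
∂2: piv[dmt,dsy,eju,ejy,ems,emu,emz,esz,ety,jmy,juy,syz] rk=12  ker:msz
∂1c = 2·{e} + 4·{j} − 2·{m} − 2·{s} + 3·{t} − 3·{u} − 4·{y} + 2·{z}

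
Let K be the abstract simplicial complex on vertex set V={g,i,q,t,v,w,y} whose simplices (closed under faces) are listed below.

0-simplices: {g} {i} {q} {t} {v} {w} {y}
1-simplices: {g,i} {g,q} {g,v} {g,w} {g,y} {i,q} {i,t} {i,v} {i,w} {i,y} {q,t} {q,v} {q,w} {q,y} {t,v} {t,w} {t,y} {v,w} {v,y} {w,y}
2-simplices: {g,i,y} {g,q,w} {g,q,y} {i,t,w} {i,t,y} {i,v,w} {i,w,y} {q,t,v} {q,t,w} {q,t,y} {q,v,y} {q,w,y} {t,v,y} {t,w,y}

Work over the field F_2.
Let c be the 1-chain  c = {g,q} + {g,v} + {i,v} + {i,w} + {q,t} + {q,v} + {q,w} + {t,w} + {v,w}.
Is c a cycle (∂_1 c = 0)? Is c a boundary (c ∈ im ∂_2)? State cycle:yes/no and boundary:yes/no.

cycle:yes boundary:no

n_0=7 n_1=20 n_2=14  [Z2]
∂1: piv[gi,gq,gv,gw,gy,it] rk=6  ker:iq,iv,iw,iy,qt,qv,qw,qy,tv,tw,ty,vw,vy,wy
∂2: piv[giy,gqw,gqy,itw,ity,ivw,iwy,qtv,qtw,qty,qvy] rk=11  ker:qwy,tvy,twy
∂1c = 0
c vs im∂2: residual ≠ 0 ⇒ not boundary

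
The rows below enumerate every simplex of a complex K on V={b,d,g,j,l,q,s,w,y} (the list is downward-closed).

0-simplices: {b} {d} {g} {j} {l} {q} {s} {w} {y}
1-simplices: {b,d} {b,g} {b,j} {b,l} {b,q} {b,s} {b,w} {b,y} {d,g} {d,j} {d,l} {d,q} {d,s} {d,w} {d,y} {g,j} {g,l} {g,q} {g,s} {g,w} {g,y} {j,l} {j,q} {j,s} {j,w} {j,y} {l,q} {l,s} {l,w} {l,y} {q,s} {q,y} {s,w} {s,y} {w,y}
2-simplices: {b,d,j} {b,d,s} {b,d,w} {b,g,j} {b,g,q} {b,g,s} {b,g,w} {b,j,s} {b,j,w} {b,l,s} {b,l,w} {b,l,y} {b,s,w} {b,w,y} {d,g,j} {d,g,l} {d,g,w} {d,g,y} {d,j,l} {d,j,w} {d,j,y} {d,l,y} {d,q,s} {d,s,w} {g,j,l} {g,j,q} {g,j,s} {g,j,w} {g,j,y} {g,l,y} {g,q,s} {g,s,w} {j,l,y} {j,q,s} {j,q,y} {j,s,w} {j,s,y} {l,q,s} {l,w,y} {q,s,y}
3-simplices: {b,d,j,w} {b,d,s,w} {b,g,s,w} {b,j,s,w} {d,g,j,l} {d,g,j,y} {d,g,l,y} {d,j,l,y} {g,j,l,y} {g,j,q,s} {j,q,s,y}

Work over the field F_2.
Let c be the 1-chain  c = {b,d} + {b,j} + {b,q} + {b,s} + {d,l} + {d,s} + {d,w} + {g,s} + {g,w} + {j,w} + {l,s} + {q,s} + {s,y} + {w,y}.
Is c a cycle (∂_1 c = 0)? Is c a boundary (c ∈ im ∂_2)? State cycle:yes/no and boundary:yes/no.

n_0=9 n_1=35 n_2=40 n_3=11  [Z2]
∂1: piv[bd,bg,bj,bl,bq,bs,bw,by] rk=8  ker:dg,dj,dl,dq,ds,dw,dy,gj,gl,gq,gs,gw,gy,jl,jq,js,jw,jy,lq,ls,lw,ly,qs,qy,sw,sy,wy
∂2: piv[bdj,bds,bdw,bgj,bgq,bgs,bgw,bjs,bjw,bls,blw,bly,bsw,bwy,dgj,dgl,dgy,djl,djy,dly,dqs,gjq,gqs,jqy,jsy,lqs] rk=26  ker:dgw,djw,dsw,gjl,gjs,gjw,gjy,gly,gsw,jly,jqs,jsw,lwy,qsy
∂3: piv[bdjw,bdsw,bgsw,bjsw,dgjl,dgjy,dgly,djly,gjqs,jqsy] rk=10  ker:gjly
∂1c = 0
c vs im∂2: reduces to 0 ⇒ boundary

cycle:yes boundary:yes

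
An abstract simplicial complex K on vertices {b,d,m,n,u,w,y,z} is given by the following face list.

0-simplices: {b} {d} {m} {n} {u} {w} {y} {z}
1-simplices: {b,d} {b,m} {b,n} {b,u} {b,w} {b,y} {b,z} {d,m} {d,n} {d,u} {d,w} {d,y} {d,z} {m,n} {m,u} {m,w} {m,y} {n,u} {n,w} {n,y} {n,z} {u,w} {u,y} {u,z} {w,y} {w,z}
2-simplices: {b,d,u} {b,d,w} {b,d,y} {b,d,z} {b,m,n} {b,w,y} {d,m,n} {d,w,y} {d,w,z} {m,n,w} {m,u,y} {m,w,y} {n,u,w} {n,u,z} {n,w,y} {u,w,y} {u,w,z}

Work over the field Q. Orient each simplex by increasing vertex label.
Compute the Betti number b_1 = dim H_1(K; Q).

b_1=3

n_0=8 n_1=26 n_2=17  [Q]
∂1: piv[bd,bm,bn,bu,bw,by,bz] rk=7  ker:dm,dn,du,dw,dy,dz,mn,mu,mw,my,nu,nw,ny,nz,uw,uy,uz,wy,wz
∂2: piv[bdu,bdw,bdy,bdz,bmn,bwy,dmn,dwz,mnw,muy,mwy,nuw,nuz,nwy,uwy,uwz] rk=16  ker:dwy
b_1=(26−7)−16=3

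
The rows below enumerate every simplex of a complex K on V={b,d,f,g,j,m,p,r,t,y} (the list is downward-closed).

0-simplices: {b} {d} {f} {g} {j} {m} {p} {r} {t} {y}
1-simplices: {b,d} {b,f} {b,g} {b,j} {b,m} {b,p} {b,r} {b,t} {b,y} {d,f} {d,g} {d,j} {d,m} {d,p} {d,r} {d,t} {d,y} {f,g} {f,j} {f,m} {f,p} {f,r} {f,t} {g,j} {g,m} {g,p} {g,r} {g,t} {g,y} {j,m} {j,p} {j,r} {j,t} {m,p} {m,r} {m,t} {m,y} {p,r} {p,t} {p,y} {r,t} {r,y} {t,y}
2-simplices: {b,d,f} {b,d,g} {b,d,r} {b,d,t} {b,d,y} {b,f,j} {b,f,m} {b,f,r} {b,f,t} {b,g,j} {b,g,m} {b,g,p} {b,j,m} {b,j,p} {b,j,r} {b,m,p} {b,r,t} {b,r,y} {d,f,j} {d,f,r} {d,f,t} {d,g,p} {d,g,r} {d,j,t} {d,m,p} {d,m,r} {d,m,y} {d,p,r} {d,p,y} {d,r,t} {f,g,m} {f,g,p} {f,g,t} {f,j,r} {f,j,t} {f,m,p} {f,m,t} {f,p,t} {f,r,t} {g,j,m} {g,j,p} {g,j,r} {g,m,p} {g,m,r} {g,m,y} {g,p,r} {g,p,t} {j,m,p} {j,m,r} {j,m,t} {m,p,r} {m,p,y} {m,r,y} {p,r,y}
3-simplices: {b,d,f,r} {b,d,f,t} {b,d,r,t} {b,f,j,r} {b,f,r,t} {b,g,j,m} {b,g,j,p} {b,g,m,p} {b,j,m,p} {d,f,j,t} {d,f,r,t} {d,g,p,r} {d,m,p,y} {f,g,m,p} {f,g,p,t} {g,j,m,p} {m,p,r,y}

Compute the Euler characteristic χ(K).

χ(K)=4

n_0=10 n_1=43 n_2=54 n_3=17
χ=+10−43+54−17=4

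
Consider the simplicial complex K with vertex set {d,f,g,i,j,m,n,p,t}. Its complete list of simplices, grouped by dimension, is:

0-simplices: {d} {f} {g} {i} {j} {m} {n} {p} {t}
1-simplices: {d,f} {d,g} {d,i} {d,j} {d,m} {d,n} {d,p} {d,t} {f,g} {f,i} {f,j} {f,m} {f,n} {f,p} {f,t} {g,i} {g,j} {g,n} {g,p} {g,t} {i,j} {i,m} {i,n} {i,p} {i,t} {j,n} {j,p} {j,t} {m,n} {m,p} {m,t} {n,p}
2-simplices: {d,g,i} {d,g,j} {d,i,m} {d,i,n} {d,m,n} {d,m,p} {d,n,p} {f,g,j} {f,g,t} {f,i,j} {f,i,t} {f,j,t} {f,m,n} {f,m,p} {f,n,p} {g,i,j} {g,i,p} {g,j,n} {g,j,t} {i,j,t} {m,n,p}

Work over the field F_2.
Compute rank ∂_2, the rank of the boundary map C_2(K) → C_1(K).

n_0=9 n_1=32 n_2=21  [Z2]
∂1: piv[df,dg,di,dj,dm,dn,dp,dt] rk=8  ker:fg,fi,fj,fm,fn,fp,ft,gi,gj,gn,gp,gt,ij,im,in,ip,it,jn,jp,jt,mn,mp,mt,np
∂2: piv[dgi,dgj,dim,din,dmn,dmp,dnp,fgj,fgt,fij,fit,fjt,fmn,fmp,gij,gip,gjn] rk=17  ker:fnp,gjt,ijt,mnp
rk∂_2=17

rank∂_2=17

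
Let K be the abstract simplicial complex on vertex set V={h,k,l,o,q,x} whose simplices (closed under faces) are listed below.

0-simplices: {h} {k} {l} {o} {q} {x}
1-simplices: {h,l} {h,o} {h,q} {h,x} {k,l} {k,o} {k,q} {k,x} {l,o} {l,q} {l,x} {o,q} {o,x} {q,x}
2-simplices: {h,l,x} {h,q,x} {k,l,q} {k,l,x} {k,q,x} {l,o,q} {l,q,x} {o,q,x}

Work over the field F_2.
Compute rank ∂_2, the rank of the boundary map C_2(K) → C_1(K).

rank∂_2=7

n_0=6 n_1=14 n_2=8  [Z2]
∂1: piv[hl,ho,hq,hx,kl] rk=5  ker:ko,kq,kx,lo,lq,lx,oq,ox,qx
∂2: piv[hlx,hqx,klq,klx,kqx,loq,oqx] rk=7  ker:lqx
rk∂_2=7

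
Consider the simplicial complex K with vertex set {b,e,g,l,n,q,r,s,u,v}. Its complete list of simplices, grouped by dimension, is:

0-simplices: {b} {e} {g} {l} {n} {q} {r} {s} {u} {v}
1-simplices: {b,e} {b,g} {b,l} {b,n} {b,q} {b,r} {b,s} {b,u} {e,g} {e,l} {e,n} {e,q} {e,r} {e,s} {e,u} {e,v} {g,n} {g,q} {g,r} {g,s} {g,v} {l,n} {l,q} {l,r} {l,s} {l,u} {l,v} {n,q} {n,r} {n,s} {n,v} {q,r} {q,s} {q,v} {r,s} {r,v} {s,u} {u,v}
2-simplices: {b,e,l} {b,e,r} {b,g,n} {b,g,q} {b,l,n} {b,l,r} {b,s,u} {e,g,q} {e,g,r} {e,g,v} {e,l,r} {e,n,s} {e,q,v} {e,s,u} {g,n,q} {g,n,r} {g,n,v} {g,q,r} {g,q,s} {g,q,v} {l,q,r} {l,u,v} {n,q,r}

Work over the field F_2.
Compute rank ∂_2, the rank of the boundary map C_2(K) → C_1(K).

rank∂_2=20

n_0=10 n_1=38 n_2=23  [Z2]
∂1: piv[be,bg,bl,bn,bq,br,bs,bu,ev] rk=9  ker:eg,el,en,eq,er,es,eu,gn,gq,gr,gs,gv,ln,lq,lr,ls,lu,lv,nq,nr,ns,nv,qr,qs,qv,rs,rv,su,uv
∂2: piv[bel,ber,bgn,bgq,bln,blr,bsu,egq,egr,egv,ens,eqv,esu,gnq,gnr,gnv,gqr,gqs,lqr,luv] rk=20  ker:elr,gqv,nqr
rk∂_2=20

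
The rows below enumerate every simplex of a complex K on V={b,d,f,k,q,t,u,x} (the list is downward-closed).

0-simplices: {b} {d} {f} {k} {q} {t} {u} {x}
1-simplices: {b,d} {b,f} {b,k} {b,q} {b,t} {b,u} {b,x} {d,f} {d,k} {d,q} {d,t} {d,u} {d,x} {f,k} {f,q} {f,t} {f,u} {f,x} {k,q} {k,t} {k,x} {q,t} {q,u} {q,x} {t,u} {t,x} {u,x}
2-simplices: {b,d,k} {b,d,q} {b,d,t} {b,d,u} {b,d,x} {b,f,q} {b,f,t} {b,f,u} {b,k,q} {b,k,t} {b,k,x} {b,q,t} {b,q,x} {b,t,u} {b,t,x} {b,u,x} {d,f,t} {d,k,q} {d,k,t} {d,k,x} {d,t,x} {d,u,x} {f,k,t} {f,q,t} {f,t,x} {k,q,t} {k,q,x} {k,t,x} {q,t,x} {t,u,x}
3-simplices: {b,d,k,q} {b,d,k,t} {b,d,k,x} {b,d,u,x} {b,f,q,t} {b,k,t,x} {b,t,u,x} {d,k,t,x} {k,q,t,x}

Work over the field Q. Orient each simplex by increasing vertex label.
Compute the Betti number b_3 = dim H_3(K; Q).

n_0=8 n_1=27 n_2=30 n_3=9  [Q]
∂1: piv[bd,bf,bk,bq,bt,bu,bx] rk=7  ker:df,dk,dq,dt,du,dx,fk,fq,ft,fu,fx,kq,kt,kx,qt,qu,qx,tu,tx,ux
∂2: piv[bdk,bdq,bdt,bdu,bdx,bfq,bft,bfu,bkq,bkt,bkx,bqt,bqx,btu,btx,bux,dft,fkt,ftx] rk=19  ker:dkq,dkt,dkx,dtx,dux,fqt,kqt,kqx,ktx,qtx,tux
∂3: piv[bdkq,bdkt,bdkx,bdux,bfqt,bktx,btux,dktx,kqtx] rk=9
b_3=(9−9)−0=0

b_3=0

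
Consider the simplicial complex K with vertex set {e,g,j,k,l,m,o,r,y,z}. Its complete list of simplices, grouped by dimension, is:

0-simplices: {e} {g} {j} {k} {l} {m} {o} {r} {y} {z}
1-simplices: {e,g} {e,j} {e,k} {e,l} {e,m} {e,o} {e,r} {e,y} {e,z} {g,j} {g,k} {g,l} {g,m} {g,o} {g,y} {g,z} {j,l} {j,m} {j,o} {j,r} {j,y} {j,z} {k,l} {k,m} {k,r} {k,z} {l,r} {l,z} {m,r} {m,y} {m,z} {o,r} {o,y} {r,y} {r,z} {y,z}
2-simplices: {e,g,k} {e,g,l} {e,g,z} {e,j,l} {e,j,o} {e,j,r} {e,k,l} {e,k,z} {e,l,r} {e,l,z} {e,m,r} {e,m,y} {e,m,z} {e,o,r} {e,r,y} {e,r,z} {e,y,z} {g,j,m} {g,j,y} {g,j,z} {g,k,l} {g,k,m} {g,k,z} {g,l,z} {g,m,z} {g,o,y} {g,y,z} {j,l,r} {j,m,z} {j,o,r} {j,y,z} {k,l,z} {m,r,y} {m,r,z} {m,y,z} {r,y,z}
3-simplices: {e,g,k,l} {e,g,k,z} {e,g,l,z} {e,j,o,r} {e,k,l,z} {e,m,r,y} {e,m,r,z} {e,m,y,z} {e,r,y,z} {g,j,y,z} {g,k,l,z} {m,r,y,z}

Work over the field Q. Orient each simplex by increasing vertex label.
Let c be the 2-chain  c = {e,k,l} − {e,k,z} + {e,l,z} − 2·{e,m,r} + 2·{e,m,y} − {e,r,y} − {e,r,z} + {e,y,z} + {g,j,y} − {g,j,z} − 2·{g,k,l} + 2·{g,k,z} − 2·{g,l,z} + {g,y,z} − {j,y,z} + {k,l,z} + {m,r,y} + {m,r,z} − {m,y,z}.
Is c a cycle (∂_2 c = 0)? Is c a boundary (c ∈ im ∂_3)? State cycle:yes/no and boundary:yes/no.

n_0=10 n_1=36 n_2=36 n_3=12  [Q]
∂1: piv[eg,ej,ek,el,em,eo,er,ey,ez] rk=9  ker:gj,gk,gl,gm,go,gy,gz,jl,jm,jo,jr,jy,jz,kl,km,kr,kz,lr,lz,mr,my,mz,or,oy,ry,rz,yz
∂2: piv[egk,egl,egz,ejl,ejo,ejr,ekl,ekz,elr,elz,emr,emy,emz,eor,ery,erz,eyz,gjm,gjy,gjz,gkm,gmz,goy,gyz] rk=24  ker:gkl,gkz,glz,jlr,jmz,jor,jyz,klz,mry,mrz,myz,ryz
∂3: piv[egkl,egkz,eglz,ejor,eklz,emry,emrz,emyz,eryz,gjyz] rk=10  ker:gklz,mryz
∂2c = 0
c vs im∂3: reduces to 0 ⇒ boundary

cycle:yes boundary:yes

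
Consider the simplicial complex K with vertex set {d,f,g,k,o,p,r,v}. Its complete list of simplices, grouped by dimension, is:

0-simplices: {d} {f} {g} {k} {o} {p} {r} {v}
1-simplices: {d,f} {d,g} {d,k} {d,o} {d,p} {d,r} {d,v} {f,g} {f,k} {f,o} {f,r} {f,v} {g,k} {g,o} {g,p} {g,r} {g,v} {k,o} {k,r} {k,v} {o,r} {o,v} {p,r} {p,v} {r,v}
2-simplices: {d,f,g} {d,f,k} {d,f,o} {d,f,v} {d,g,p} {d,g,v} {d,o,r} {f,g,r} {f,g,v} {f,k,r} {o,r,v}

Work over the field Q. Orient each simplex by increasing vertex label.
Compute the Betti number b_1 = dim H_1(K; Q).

n_0=8 n_1=25 n_2=11  [Q]
∂1: piv[df,dg,dk,do,dp,dr,dv] rk=7  ker:fg,fk,fo,fr,fv,gk,go,gp,gr,gv,ko,kr,kv,or,ov,pr,pv,rv
∂2: piv[dfg,dfk,dfo,dfv,dgp,dgv,dor,fgr,fkr,orv] rk=10  ker:fgv
b_1=(25−7)−10=8

b_1=8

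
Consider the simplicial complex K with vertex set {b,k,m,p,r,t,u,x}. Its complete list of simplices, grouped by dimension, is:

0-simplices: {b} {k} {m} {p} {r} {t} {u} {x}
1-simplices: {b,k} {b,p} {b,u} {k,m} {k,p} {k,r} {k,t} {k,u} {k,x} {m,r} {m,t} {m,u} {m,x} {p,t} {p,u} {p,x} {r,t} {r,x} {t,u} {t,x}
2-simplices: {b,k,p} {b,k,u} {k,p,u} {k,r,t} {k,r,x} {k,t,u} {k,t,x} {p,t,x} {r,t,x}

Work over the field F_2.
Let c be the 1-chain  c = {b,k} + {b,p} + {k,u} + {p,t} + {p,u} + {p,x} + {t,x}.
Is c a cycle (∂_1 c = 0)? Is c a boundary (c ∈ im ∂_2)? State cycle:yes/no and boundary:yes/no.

cycle:yes boundary:yes

n_0=8 n_1=20 n_2=9  [Z2]
∂1: piv[bk,bp,bu,km,kr,kt,kx] rk=7  ker:kp,ku,mr,mt,mu,mx,pt,pu,px,rt,rx,tu,tx
∂2: piv[bkp,bku,kpu,krt,krx,ktu,ktx,ptx] rk=8  ker:rtx
∂1c = 0
c vs im∂2: reduces to 0 ⇒ boundary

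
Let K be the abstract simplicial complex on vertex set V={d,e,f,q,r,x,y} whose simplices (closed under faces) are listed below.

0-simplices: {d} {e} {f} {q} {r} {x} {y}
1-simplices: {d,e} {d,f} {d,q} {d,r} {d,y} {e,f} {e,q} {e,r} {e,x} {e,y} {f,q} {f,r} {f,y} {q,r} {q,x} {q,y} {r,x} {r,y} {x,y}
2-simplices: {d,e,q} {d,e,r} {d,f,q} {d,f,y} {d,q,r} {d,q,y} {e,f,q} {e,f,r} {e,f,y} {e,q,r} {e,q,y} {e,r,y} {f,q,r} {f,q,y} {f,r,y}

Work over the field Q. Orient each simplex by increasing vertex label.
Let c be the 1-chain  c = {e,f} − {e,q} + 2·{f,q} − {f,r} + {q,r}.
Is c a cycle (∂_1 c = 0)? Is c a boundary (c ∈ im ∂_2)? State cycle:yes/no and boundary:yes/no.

cycle:yes boundary:yes

n_0=7 n_1=19 n_2=15  [Q]
∂1: piv[de,df,dq,dr,dy,ex] rk=6  ker:ef,eq,er,ey,fq,fr,fy,qr,qx,qy,rx,ry,xy
∂2: piv[deq,der,dfq,dfy,dqr,dqy,efq,efr,efy,ery] rk=10  ker:eqr,eqy,fqr,fqy,fry
∂1c = 0
c vs im∂2: reduces to 0 ⇒ boundary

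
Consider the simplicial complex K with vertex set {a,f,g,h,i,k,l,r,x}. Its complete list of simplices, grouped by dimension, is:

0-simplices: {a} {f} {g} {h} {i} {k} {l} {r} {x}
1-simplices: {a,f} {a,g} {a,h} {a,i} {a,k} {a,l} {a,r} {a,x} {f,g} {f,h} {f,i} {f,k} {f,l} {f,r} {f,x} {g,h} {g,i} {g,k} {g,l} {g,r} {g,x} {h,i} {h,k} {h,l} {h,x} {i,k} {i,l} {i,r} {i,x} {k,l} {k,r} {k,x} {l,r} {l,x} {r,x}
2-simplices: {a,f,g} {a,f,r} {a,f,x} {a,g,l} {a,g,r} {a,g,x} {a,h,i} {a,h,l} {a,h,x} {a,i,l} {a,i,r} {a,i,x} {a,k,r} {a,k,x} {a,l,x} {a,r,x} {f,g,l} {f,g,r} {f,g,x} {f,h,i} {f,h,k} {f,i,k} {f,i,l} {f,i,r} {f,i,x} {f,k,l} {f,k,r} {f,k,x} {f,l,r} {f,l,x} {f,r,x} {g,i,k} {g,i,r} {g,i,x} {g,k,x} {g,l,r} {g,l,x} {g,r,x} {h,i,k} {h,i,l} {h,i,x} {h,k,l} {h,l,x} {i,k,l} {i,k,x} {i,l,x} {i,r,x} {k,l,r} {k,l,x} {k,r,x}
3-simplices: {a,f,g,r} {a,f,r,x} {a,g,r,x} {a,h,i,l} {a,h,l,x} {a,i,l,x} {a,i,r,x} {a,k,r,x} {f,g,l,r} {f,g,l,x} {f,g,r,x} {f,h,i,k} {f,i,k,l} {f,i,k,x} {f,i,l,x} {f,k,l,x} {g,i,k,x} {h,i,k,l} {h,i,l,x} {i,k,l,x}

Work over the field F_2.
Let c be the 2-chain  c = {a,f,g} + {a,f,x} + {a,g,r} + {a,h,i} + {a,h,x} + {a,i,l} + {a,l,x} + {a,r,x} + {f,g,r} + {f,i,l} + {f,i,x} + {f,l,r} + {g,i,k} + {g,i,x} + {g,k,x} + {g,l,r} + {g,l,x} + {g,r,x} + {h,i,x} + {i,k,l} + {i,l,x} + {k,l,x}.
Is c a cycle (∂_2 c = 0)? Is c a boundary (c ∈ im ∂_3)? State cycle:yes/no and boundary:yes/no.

cycle:yes boundary:yes

n_0=9 n_1=35 n_2=50 n_3=20  [Z2]
∂1: piv[af,ag,ah,ai,ak,al,ar,ax] rk=8  ker:fg,fh,fi,fk,fl,fr,fx,gh,gi,gk,gl,gr,gx,hi,hk,hl,hx,ik,il,ir,ix,kl,kr,kx,lr,lx,rx
∂2: piv[afg,afr,afx,agl,agr,agx,ahi,ahl,ahx,ail,air,aix,akr,akx,alx,arx,fgl,fhi,fhk,fik,fil,fkl,fkr,flr,gik,gir] rk=26  ker:fgr,fgx,fir,fix,fkx,flx,frx,gix,gkx,glr,glx,grx,hik,hil,hix,hkl,hlx,ikl,ikx,ilx,irx,klr,klx,krx
∂3: piv[afgr,afrx,agrx,ahil,ahlx,ailx,airx,akrx,fglr,fglx,fgrx,fhik,fikl,fikx,filx,fklx,gikx,hikl,hilx] rk=19  ker:iklx
∂2c = 0
c vs im∂3: reduces to 0 ⇒ boundary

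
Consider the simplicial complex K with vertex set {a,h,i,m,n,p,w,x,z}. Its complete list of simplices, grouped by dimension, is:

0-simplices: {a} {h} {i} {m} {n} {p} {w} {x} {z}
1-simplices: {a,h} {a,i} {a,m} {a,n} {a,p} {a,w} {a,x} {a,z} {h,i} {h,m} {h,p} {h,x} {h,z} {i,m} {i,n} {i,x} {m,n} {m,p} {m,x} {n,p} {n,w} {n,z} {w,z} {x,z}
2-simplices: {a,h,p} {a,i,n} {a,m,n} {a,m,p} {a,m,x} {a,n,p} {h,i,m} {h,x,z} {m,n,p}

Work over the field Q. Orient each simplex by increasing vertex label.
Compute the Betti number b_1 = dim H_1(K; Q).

n_0=9 n_1=24 n_2=9  [Q]
∂1: piv[ah,ai,am,an,ap,aw,ax,az] rk=8  ker:hi,hm,hp,hx,hz,im,in,ix,mn,mp,mx,np,nw,nz,wz,xz
∂2: piv[ahp,ain,amn,amp,amx,anp,him,hxz] rk=8  ker:mnp
b_1=(24−8)−8=8

b_1=8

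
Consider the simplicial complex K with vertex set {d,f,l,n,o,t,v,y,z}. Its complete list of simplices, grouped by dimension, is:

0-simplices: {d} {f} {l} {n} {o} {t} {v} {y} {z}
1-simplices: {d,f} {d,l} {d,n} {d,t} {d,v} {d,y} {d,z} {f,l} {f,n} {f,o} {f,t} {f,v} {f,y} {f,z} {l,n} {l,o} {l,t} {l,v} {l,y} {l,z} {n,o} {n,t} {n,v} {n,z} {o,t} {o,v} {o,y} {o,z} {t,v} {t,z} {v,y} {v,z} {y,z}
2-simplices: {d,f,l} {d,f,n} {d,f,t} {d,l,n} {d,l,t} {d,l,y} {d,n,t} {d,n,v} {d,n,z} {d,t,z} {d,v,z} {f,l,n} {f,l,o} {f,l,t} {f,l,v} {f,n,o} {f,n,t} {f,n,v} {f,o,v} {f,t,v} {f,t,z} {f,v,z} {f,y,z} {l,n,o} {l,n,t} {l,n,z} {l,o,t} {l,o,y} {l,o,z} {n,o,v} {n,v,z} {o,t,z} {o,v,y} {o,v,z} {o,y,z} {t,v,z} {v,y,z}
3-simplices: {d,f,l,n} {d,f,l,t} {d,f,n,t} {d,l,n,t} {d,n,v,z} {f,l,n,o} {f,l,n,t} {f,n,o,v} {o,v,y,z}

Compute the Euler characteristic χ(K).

n_0=9 n_1=33 n_2=37 n_3=9
χ=+9−33+37−9=4

χ(K)=4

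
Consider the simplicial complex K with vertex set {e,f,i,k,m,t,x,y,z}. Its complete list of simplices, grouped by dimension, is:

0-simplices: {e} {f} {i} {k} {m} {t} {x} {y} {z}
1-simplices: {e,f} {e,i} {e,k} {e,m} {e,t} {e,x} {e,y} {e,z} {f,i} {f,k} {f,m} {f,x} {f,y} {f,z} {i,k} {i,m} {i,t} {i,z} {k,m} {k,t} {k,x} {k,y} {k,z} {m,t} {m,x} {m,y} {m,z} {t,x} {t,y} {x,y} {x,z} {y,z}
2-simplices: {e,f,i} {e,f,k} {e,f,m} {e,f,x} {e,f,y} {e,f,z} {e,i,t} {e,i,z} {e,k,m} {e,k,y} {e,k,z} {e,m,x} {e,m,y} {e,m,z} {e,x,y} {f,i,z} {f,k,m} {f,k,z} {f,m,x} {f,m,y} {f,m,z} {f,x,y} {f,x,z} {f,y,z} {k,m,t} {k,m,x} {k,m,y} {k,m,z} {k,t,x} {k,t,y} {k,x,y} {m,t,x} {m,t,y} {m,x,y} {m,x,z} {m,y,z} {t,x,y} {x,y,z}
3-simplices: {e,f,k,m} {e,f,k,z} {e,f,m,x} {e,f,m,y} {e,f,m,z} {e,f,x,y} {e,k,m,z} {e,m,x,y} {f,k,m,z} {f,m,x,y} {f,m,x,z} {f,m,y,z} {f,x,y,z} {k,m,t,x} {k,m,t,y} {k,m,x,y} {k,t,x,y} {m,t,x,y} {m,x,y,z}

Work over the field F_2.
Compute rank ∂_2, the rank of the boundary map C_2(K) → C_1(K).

rank∂_2=21

n_0=9 n_1=32 n_2=38 n_3=19  [Z2]
∂1: piv[ef,ei,ek,em,et,ex,ey,ez] rk=8  ker:fi,fk,fm,fx,fy,fz,ik,im,it,iz,km,kt,kx,ky,kz,mt,mx,my,mz,tx,ty,xy,xz,yz
∂2: piv[efi,efk,efm,efx,efy,efz,eit,eiz,ekm,eky,ekz,emx,emy,emz,exy,fxz,fyz,kmt,kmx,ktx,kty] rk=21  ker:fiz,fkm,fkz,fmx,fmy,fmz,fxy,kmy,kmz,kxy,mtx,mty,mxy,mxz,myz,txy,xyz
∂3: piv[efkm,efkz,efmx,efmy,efmz,efxy,ekmz,emxy,fmxz,fmyz,fxyz,kmtx,kmty,kmxy,ktxy] rk=15  ker:fkmz,fmxy,mtxy,mxyz
rk∂_2=21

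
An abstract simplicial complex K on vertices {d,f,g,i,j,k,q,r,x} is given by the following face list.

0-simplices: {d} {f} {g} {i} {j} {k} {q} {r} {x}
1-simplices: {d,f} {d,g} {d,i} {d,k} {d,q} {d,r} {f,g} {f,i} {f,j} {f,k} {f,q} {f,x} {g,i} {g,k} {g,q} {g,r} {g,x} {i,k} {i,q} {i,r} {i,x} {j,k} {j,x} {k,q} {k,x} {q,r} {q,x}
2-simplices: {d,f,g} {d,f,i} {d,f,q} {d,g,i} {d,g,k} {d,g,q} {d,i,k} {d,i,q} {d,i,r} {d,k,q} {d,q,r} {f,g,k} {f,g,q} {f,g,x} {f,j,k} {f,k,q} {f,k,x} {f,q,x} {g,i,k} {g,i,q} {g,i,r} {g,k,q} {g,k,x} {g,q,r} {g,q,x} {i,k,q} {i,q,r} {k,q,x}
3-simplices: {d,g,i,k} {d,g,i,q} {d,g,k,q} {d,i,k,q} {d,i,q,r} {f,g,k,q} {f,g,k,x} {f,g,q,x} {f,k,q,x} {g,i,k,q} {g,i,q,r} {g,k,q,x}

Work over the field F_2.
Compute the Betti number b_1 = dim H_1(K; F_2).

b_1=2

n_0=9 n_1=27 n_2=28 n_3=12  [Z2]
∂1: piv[df,dg,di,dk,dq,dr,fj,fx] rk=8  ker:fg,fi,fk,fq,gi,gk,gq,gr,gx,ik,iq,ir,ix,jk,jx,kq,kx,qr,qx
∂2: piv[dfg,dfi,dfq,dgi,dgk,dgq,dik,diq,dir,dkq,dqr,fgk,fgx,fjk,fkx,fqx,gir] rk=17  ker:fgq,fkq,gik,giq,gkq,gkx,gqr,gqx,ikq,iqr,kqx
∂3: piv[dgik,dgiq,dgkq,dikq,diqr,fgkq,fgkx,fgqx,fkqx,giqr] rk=10  ker:gikq,gkqx
b_1=(27−8)−17=2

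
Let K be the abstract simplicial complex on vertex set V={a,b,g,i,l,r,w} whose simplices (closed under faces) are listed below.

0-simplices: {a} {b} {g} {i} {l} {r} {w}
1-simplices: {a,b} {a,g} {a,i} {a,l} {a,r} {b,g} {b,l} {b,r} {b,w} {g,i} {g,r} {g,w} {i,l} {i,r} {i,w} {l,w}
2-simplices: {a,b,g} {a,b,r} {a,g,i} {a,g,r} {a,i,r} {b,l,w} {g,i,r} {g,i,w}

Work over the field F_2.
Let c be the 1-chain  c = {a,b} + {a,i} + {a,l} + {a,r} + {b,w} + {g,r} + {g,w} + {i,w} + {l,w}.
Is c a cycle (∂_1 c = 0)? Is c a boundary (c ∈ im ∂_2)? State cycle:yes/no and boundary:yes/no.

cycle:yes boundary:no

n_0=7 n_1=16 n_2=8  [Z2]
∂1: piv[ab,ag,ai,al,ar,bw] rk=6  ker:bg,bl,br,gi,gr,gw,il,ir,iw,lw
∂2: piv[abg,abr,agi,agr,air,blw,giw] rk=7  ker:gir
∂1c = 0
c vs im∂2: residual ≠ 0 ⇒ not boundary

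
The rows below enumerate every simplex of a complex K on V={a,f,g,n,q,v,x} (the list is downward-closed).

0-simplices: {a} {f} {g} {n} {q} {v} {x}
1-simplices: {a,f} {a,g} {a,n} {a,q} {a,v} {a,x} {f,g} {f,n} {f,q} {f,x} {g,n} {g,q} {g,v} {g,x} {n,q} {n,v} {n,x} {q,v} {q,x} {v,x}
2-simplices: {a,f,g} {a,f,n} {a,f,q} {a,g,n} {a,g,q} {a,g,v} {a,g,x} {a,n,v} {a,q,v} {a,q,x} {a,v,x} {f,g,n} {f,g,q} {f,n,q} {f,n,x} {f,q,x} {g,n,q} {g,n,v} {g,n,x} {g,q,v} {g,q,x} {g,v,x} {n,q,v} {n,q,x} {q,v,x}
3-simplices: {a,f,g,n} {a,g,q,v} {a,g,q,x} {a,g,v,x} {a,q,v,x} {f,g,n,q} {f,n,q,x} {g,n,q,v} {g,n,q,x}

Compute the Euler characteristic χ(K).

n_0=7 n_1=20 n_2=25 n_3=9
χ=+7−20+25−9=3

χ(K)=3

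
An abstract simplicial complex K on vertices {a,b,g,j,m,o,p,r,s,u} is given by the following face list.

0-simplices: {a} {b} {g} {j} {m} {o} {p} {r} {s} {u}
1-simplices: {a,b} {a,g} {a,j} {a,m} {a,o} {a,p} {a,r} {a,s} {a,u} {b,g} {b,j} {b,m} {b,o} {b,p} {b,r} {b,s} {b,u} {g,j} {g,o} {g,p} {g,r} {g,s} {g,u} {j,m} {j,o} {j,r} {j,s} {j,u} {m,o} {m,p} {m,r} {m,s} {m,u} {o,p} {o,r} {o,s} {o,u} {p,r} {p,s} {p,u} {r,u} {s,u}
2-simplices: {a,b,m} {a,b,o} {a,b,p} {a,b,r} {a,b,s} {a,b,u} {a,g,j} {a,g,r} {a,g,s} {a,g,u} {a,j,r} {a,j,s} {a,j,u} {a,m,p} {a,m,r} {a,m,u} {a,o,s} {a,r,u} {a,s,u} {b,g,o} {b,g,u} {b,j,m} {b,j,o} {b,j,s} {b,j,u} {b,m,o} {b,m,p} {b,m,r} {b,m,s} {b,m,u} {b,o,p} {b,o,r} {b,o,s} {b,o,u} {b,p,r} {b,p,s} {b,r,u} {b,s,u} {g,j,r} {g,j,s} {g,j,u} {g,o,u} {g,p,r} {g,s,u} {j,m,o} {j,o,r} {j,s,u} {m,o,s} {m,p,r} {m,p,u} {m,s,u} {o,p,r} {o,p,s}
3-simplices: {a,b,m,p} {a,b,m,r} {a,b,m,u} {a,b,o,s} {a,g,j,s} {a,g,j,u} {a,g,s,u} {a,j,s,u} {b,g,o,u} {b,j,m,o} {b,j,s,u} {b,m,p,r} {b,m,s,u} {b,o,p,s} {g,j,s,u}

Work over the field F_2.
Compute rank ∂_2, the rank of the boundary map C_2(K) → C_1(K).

n_0=10 n_1=42 n_2=53 n_3=15  [Z2]
∂1: piv[ab,ag,aj,am,ao,ap,ar,as,au] rk=9  ker:bg,bj,bm,bo,bp,br,bs,bu,gj,go,gp,gr,gs,gu,jm,jo,jr,js,ju,mo,mp,mr,ms,mu,op,or,os,ou,pr,ps,pu,ru,su
∂2: piv[abm,abo,abp,abr,abs,abu,agj,agr,ags,agu,ajr,ajs,aju,amp,amr,amu,aos,aru,asu,bgo,bgu,bjm,bjo,bjs,bmo,bms,bop,bor,bou,bpr,bps,gpr,mpu] rk=33  ker:bju,bmp,bmr,bmu,bos,bru,bsu,gjr,gjs,gju,gou,gsu,jmo,jor,jsu,mos,mpr,msu,opr,ops
∂3: piv[abmp,abmr,abmu,abos,agjs,agju,agsu,ajsu,bgou,bjmo,bjsu,bmpr,bmsu,bops] rk=14  ker:gjsu
rk∂_2=33

rank∂_2=33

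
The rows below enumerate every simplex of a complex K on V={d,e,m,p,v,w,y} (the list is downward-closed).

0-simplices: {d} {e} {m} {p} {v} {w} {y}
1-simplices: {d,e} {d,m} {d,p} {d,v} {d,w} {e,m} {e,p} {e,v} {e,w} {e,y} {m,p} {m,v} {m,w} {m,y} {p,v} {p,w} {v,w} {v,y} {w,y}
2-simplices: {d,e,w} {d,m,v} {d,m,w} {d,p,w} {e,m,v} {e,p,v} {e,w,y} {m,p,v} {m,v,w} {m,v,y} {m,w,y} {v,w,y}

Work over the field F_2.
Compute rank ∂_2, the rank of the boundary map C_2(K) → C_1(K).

rank∂_2=11

n_0=7 n_1=19 n_2=12  [Z2]
∂1: piv[de,dm,dp,dv,dw,ey] rk=6  ker:em,ep,ev,ew,mp,mv,mw,my,pv,pw,vw,vy,wy
∂2: piv[dew,dmv,dmw,dpw,emv,epv,ewy,mpv,mvw,mvy,mwy] rk=11  ker:vwy
rk∂_2=11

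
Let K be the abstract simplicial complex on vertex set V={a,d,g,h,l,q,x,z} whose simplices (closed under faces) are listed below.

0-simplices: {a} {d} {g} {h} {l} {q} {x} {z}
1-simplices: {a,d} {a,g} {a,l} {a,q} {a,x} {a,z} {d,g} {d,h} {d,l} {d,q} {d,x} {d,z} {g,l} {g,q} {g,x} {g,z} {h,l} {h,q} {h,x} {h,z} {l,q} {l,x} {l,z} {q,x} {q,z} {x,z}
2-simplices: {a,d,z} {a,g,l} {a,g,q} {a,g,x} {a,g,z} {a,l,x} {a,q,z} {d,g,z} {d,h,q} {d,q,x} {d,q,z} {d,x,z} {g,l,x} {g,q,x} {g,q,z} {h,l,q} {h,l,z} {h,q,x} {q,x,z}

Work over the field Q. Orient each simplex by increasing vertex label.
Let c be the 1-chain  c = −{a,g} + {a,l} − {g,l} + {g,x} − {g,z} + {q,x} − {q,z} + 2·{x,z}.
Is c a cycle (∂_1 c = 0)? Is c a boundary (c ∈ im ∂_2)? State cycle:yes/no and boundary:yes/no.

cycle:yes boundary:yes

n_0=8 n_1=26 n_2=19  [Q]
∂1: piv[ad,ag,al,aq,ax,az,dh] rk=7  ker:dg,dl,dq,dx,dz,gl,gq,gx,gz,hl,hq,hx,hz,lq,lx,lz,qx,qz,xz
∂2: piv[adz,agl,agq,agx,agz,alx,aqz,dgz,dhq,dqx,dqz,dxz,gqx,hlq,hlz,hqx] rk=16  ker:glx,gqz,qxz
∂1c = 0
c vs im∂2: reduces to 0 ⇒ boundary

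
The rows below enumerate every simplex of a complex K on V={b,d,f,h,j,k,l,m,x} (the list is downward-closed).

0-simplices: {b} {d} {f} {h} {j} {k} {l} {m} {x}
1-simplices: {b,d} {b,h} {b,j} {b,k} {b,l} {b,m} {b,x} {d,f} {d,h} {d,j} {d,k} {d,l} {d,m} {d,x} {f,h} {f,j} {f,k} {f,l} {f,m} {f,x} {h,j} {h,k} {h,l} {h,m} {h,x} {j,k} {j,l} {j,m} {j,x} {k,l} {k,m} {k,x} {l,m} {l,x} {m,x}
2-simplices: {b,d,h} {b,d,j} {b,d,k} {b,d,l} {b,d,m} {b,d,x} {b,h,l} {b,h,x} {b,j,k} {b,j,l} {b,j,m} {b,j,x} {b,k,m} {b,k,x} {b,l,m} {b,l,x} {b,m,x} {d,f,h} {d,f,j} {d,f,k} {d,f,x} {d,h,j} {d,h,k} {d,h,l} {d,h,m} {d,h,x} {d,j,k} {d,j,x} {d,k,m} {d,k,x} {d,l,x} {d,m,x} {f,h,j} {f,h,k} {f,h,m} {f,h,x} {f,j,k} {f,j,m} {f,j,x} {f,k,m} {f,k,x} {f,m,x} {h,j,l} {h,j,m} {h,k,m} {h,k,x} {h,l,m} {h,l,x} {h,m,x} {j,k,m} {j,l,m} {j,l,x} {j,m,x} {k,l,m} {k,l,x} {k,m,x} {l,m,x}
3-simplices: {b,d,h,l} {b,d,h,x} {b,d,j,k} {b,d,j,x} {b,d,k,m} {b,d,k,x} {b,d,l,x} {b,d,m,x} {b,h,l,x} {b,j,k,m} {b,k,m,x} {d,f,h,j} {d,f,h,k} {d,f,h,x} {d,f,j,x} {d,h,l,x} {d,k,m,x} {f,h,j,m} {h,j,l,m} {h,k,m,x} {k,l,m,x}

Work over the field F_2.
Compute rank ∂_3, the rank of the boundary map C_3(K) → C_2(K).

n_0=9 n_1=35 n_2=57 n_3=21  [Z2]
∂1: piv[bd,bh,bj,bk,bl,bm,bx,df] rk=8  ker:dh,dj,dk,dl,dm,dx,fh,fj,fk,fl,fm,fx,hj,hk,hl,hm,hx,jk,jl,jm,jx,kl,km,kx,lm,lx,mx
∂2: piv[bdh,bdj,bdk,bdl,bdm,bdx,bhl,bhx,bjk,bjl,bjm,bjx,bkm,bkx,blm,blx,bmx,dfh,dfj,dfk,dfx,dhj,dhk,dhm,fhm,klm] rk=26  ker:dhl,dhx,djk,djx,dkm,dkx,dlx,dmx,fhj,fhk,fhx,fjk,fjm,fjx,fkm,fkx,fmx,hjl,hjm,hkm,hkx,hlm,hlx,hmx,jkm,jlm,jlx,jmx,klx,kmx,lmx
∂3: piv[bdhl,bdhx,bdjk,bdjx,bdkm,bdkx,bdlx,bdmx,bhlx,bjkm,bkmx,dfhj,dfhk,dfhx,dfjx,fhjm,hjlm,hkmx,klmx] rk=19  ker:dhlx,dkmx
rk∂_3=19

rank∂_3=19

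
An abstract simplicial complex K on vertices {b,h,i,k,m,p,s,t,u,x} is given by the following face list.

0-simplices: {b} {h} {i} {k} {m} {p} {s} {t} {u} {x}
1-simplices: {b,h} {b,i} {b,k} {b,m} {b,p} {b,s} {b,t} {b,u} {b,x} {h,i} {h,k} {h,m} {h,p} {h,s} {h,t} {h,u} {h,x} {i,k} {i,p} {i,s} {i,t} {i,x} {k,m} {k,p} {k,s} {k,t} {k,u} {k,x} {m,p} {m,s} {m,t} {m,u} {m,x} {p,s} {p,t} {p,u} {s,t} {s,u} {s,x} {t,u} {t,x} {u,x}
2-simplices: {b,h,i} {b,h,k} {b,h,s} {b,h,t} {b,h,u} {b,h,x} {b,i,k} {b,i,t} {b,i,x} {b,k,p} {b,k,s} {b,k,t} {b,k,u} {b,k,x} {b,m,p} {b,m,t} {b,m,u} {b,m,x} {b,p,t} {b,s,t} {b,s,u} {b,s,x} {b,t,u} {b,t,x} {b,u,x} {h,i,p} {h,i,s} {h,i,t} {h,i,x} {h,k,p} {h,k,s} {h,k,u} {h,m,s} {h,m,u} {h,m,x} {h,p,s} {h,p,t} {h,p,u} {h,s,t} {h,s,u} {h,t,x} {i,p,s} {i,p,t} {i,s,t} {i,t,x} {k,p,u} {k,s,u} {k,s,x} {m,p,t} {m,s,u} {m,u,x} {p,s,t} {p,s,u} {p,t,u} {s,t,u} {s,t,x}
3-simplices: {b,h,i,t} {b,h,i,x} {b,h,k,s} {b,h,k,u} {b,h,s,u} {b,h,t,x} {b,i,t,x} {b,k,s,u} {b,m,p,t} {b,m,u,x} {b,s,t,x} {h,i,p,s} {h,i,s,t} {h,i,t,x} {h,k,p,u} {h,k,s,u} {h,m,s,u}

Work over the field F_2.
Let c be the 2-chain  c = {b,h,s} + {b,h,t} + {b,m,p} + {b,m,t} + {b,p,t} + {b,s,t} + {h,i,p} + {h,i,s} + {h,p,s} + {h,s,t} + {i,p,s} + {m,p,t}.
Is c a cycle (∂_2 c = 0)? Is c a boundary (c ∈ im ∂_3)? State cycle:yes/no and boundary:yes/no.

cycle:yes boundary:no

n_0=10 n_1=42 n_2=56 n_3=17  [Z2]
∂1: piv[bh,bi,bk,bm,bp,bs,bt,bu,bx] rk=9  ker:hi,hk,hm,hp,hs,ht,hu,hx,ik,ip,is,it,ix,km,kp,ks,kt,ku,kx,mp,ms,mt,mu,mx,ps,pt,pu,st,su,sx,tu,tx,ux
∂2: piv[bhi,bhk,bhs,bht,bhu,bhx,bik,bit,bix,bkp,bks,bkt,bku,bkx,bmp,bmt,bmu,bmx,bpt,bst,bsu,bsx,btu,btx,bux,hip,his,hkp,hms,hmu,hps,hpu] rk=32  ker:hit,hix,hks,hku,hmx,hpt,hst,hsu,htx,ips,ipt,ist,itx,kpu,ksu,ksx,mpt,msu,mux,pst,psu,ptu,stu,stx
∂3: piv[bhit,bhix,bhks,bhku,bhsu,bhtx,bitx,bksu,bmpt,bmux,bstx,hips,hist,hkpu,hmsu] rk=15  ker:hitx,hksu
∂2c = 0
c vs im∂3: residual ≠ 0 ⇒ not boundary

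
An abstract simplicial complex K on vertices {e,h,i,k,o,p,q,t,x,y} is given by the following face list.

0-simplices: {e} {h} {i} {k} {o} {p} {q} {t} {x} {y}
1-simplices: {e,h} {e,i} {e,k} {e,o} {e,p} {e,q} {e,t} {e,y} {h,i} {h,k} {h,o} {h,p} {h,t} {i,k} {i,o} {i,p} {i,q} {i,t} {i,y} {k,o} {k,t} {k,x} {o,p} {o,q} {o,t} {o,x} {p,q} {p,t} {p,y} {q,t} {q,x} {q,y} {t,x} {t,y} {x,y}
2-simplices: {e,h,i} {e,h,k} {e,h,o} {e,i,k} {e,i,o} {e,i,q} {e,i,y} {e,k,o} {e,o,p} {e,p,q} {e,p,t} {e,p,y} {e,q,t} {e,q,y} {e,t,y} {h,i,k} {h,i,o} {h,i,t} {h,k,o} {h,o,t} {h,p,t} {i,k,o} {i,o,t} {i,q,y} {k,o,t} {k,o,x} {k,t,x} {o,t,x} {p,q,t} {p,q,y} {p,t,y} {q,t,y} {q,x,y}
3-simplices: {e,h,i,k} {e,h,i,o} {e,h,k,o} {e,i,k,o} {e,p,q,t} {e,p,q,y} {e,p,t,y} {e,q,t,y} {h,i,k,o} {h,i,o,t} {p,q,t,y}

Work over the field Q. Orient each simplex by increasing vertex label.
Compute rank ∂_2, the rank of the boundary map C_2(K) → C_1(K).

rank∂_2=22

n_0=10 n_1=35 n_2=33 n_3=11  [Q]
∂1: piv[eh,ei,ek,eo,ep,eq,et,ey,kx] rk=9  ker:hi,hk,ho,hp,ht,ik,io,ip,iq,it,iy,ko,kt,op,oq,ot,ox,pq,pt,py,qt,qx,qy,tx,ty,xy
∂2: piv[ehi,ehk,eho,eik,eio,eiq,eiy,eko,eop,epq,ept,epy,eqt,eqy,ety,hit,hot,hpt,kot,kox,ktx,qxy] rk=22  ker:hik,hio,hko,iko,iot,iqy,otx,pqt,pqy,pty,qty
∂3: piv[ehik,ehio,ehko,eiko,epqt,epqy,epty,eqty,hiot] rk=9  ker:hiko,pqty
rk∂_2=22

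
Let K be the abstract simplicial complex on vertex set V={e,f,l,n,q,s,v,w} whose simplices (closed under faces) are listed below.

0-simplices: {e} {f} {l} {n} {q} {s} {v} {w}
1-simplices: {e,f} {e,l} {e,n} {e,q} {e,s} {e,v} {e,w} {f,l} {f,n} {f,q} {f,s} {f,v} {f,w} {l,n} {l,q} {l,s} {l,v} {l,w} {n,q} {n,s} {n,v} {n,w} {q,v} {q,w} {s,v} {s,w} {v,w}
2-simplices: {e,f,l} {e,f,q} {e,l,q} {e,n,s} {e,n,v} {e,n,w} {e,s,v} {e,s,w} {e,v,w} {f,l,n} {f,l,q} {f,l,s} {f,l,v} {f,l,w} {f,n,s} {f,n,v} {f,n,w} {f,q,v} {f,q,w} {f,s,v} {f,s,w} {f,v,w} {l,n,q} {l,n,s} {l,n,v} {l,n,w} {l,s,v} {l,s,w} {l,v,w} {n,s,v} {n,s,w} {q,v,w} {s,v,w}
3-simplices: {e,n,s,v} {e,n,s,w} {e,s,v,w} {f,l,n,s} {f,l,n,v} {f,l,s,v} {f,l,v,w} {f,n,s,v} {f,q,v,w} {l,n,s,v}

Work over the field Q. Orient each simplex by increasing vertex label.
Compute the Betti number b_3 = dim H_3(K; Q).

n_0=8 n_1=27 n_2=33 n_3=10  [Q]
∂1: piv[ef,el,en,eq,es,ev,ew] rk=7  ker:fl,fn,fq,fs,fv,fw,ln,lq,ls,lv,lw,nq,ns,nv,nw,qv,qw,sv,sw,vw
∂2: piv[efl,efq,elq,ens,env,enw,esv,esw,evw,fln,fls,flv,flw,fns,fnv,fnw,fqv,fqw,lnq] rk=19  ker:flq,fsv,fsw,fvw,lns,lnv,lnw,lsv,lsw,lvw,nsv,nsw,qvw,svw
∂3: piv[ensv,ensw,esvw,flns,flnv,flsv,flvw,fnsv,fqvw] rk=9  ker:lnsv
b_3=(10−9)−0=1

b_3=1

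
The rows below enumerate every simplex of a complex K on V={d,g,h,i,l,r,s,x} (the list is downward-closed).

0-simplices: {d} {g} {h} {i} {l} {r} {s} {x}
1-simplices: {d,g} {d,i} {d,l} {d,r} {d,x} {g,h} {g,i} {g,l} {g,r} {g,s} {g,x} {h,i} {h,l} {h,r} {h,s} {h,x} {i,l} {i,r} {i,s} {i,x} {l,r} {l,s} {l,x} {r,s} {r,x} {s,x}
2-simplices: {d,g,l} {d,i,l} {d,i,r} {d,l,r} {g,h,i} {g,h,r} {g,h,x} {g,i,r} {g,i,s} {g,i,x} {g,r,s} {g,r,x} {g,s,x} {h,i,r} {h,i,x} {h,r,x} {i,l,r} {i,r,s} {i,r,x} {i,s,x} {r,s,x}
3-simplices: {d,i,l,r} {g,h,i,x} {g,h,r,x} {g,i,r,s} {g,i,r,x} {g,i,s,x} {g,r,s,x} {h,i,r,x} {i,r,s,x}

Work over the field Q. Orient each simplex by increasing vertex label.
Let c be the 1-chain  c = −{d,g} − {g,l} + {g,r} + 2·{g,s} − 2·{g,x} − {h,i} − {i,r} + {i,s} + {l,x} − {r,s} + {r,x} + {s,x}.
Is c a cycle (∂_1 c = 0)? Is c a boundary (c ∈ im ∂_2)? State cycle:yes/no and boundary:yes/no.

n_0=8 n_1=26 n_2=21 n_3=9  [Q]
∂1: piv[dg,di,dl,dr,dx,gh,gs] rk=7  ker:gi,gl,gr,gx,hi,hl,hr,hs,hx,il,ir,is,ix,lr,ls,lx,rs,rx,sx
∂2: piv[dgl,dil,dir,dlr,ghi,ghr,ghx,gir,gis,gix,grs,grx,gsx] rk=13  ker:hir,hix,hrx,ilr,irs,irx,isx,rsx
∂3: piv[dilr,ghix,ghrx,girs,girx,gisx,grsx,hirx] rk=8  ker:irsx
∂1c = {d} − {g} + {h} − {i} − 2·{l} + {s} + {x}

cycle:no boundary:no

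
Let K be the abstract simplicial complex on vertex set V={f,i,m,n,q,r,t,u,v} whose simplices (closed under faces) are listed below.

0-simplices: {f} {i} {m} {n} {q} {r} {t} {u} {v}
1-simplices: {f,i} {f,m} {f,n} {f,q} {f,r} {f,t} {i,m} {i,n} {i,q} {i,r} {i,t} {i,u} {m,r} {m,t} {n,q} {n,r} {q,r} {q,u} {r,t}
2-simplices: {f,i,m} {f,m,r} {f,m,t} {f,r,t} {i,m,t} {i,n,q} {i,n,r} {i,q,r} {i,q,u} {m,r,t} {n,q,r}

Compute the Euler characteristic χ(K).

χ(K)=1

n_0=9 n_1=19 n_2=11
χ=+9−19+11=1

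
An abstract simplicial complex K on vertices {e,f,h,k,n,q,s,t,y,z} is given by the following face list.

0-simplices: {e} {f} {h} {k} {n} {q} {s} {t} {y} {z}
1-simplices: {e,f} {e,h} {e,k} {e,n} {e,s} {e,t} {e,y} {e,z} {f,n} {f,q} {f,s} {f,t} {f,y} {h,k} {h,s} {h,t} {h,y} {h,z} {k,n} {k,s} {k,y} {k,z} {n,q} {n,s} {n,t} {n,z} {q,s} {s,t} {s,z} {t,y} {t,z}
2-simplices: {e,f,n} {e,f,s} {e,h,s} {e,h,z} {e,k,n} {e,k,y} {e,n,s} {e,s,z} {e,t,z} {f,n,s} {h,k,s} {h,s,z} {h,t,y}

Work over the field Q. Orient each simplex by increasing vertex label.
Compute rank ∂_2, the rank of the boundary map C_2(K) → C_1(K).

rank∂_2=11

n_0=10 n_1=31 n_2=13  [Q]
∂1: piv[ef,eh,ek,en,es,et,ey,ez,fq] rk=9  ker:fn,fs,ft,fy,hk,hs,ht,hy,hz,kn,ks,ky,kz,nq,ns,nt,nz,qs,st,sz,ty,tz
∂2: piv[efn,efs,ehs,ehz,ekn,eky,ens,esz,etz,hks,hty] rk=11  ker:fns,hsz
rk∂_2=11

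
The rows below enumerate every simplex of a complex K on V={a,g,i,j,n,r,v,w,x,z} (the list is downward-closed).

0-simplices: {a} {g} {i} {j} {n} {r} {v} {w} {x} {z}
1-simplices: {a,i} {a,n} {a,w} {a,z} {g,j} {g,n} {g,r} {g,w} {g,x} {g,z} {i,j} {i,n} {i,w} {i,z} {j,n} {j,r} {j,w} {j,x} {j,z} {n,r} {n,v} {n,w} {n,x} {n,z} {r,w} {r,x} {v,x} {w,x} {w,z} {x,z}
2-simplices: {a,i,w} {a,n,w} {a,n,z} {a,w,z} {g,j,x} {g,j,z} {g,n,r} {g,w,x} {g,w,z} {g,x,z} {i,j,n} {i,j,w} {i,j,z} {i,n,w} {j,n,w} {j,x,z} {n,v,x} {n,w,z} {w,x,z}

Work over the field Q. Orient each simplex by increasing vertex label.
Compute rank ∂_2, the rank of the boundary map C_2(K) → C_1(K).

n_0=10 n_1=30 n_2=19  [Q]
∂1: piv[ai,an,aw,az,gj,gn,gr,gx,nv] rk=9  ker:gw,gz,ij,in,iw,iz,jn,jr,jw,jx,jz,nr,nw,nx,nz,rw,rx,vx,wx,wz,xz
∂2: piv[aiw,anw,anz,awz,gjx,gjz,gnr,gwx,gwz,gxz,ijn,ijw,ijz,inw,nvx] rk=15  ker:jnw,jxz,nwz,wxz
rk∂_2=15

rank∂_2=15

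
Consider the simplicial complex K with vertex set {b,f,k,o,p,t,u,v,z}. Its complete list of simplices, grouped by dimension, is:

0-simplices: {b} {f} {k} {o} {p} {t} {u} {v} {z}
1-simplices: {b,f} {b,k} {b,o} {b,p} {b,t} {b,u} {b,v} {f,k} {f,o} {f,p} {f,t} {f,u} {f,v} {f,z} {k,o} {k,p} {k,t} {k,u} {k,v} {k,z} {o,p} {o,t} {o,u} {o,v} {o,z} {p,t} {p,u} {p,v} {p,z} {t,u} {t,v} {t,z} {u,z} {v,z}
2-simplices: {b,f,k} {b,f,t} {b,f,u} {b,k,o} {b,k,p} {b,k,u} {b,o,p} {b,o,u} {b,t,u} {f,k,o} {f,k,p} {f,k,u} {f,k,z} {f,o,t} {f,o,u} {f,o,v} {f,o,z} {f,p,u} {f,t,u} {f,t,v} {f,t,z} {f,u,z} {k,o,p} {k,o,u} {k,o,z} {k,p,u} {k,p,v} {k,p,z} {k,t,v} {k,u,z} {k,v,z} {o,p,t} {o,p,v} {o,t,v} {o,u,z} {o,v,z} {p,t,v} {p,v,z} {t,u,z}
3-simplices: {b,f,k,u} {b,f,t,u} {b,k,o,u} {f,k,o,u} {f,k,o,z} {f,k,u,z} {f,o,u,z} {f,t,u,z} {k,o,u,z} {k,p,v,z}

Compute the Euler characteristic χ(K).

n_0=9 n_1=34 n_2=39 n_3=10
χ=+9−34+39−10=4

χ(K)=4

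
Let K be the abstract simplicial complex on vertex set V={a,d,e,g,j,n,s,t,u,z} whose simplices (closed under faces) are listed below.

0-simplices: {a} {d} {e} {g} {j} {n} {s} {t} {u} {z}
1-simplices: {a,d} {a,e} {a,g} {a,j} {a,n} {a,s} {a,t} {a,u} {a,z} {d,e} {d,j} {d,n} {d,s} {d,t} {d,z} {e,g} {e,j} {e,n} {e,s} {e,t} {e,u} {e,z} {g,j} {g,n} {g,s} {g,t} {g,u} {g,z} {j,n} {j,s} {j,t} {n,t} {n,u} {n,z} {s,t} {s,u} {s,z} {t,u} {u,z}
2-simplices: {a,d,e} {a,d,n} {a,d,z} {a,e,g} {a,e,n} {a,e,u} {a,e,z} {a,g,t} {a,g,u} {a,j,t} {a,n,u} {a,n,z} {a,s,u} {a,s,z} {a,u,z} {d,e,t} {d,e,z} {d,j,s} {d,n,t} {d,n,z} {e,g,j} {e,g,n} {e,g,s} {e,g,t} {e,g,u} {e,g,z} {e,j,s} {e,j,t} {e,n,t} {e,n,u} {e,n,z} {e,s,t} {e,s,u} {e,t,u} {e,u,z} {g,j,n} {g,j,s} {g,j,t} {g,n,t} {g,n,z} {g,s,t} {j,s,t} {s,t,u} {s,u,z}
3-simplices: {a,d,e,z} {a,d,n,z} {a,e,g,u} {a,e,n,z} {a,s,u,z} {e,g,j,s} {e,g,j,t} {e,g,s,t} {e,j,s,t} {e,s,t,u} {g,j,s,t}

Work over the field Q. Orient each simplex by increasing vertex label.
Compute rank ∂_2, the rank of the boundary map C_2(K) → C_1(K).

rank∂_2=29

n_0=10 n_1=39 n_2=44 n_3=11  [Q]
∂1: piv[ad,ae,ag,aj,an,as,at,au,az] rk=9  ker:de,dj,dn,ds,dt,dz,eg,ej,en,es,et,eu,ez,gj,gn,gs,gt,gu,gz,jn,js,jt,nt,nu,nz,st,su,sz,tu,uz
∂2: piv[ade,adn,adz,aeg,aen,aeu,aez,agt,agu,ajt,anu,anz,asu,asz,auz,det,djs,dnt,egj,egn,egs,egt,egz,ejs,ejt,est,esu,etu,gjn] rk=29  ker:dez,dnz,egu,ent,enu,enz,euz,gjs,gjt,gnt,gnz,gst,jst,stu,suz
∂3: piv[adez,adnz,aegu,aenz,asuz,egjs,egjt,egst,ejst,estu] rk=10  ker:gjst
rk∂_2=29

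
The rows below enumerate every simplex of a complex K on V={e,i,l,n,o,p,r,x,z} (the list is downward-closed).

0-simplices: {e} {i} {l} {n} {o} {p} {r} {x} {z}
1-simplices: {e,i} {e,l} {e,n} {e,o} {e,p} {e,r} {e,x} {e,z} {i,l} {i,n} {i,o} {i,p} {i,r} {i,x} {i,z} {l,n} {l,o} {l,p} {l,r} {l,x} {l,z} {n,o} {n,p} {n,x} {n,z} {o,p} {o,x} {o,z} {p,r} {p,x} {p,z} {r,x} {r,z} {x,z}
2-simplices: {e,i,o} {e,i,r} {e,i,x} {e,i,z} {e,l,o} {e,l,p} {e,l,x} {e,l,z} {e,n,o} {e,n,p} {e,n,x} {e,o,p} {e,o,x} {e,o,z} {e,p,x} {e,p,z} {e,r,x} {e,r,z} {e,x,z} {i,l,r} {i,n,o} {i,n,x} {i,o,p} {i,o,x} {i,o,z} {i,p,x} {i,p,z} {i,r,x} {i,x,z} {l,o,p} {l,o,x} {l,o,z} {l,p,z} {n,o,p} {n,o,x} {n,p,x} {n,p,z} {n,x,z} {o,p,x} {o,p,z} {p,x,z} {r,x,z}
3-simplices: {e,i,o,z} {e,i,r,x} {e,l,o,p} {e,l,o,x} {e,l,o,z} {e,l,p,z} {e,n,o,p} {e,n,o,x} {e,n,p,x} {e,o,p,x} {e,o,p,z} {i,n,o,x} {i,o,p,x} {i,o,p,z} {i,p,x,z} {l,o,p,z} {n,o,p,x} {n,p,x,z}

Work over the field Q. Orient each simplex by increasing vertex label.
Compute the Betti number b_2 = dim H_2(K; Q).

b_2=3

n_0=9 n_1=34 n_2=42 n_3=18  [Q]
∂1: piv[ei,el,en,eo,ep,er,ex,ez] rk=8  ker:il,in,io,ip,ir,ix,iz,ln,lo,lp,lr,lx,lz,no,np,nx,nz,op,ox,oz,pr,px,pz,rx,rz,xz
∂2: piv[eio,eir,eix,eiz,elo,elp,elx,elz,eno,enp,enx,eop,eox,eoz,epx,epz,erx,erz,exz,ilr,ino,iop,npz] rk=23  ker:inx,iox,ioz,ipx,ipz,irx,ixz,lop,lox,loz,lpz,nop,nox,npx,nxz,opx,opz,pxz,rxz
∂3: piv[eioz,eirx,elop,elox,eloz,elpz,enop,enox,enpx,eopx,eopz,inox,iopx,iopz,ipxz,npxz] rk=16  ker:lopz,nopx
b_2=(42−23)−16=3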